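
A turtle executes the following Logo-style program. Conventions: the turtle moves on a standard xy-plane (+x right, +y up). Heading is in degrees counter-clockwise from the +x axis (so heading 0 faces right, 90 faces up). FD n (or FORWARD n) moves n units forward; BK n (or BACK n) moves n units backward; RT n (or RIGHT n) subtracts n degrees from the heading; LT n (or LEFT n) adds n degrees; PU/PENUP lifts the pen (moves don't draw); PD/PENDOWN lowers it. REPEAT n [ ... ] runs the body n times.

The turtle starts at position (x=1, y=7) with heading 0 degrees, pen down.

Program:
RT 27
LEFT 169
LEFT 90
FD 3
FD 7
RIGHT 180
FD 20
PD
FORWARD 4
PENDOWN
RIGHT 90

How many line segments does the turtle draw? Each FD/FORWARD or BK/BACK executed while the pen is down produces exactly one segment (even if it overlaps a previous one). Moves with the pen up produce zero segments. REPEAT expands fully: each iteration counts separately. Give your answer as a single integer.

Answer: 4

Derivation:
Executing turtle program step by step:
Start: pos=(1,7), heading=0, pen down
RT 27: heading 0 -> 333
LT 169: heading 333 -> 142
LT 90: heading 142 -> 232
FD 3: (1,7) -> (-0.847,4.636) [heading=232, draw]
FD 7: (-0.847,4.636) -> (-5.157,-0.88) [heading=232, draw]
RT 180: heading 232 -> 52
FD 20: (-5.157,-0.88) -> (7.157,14.88) [heading=52, draw]
PD: pen down
FD 4: (7.157,14.88) -> (9.619,18.032) [heading=52, draw]
PD: pen down
RT 90: heading 52 -> 322
Final: pos=(9.619,18.032), heading=322, 4 segment(s) drawn
Segments drawn: 4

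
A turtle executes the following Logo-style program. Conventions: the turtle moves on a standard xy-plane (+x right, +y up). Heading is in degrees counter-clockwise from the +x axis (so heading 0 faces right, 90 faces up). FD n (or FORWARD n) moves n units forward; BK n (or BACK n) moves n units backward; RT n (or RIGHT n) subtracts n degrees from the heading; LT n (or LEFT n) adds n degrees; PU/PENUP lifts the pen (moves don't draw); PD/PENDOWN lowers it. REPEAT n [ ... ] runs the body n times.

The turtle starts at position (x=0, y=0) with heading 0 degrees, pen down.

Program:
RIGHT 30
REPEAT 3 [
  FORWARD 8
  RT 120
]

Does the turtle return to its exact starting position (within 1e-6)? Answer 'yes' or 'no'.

Answer: yes

Derivation:
Executing turtle program step by step:
Start: pos=(0,0), heading=0, pen down
RT 30: heading 0 -> 330
REPEAT 3 [
  -- iteration 1/3 --
  FD 8: (0,0) -> (6.928,-4) [heading=330, draw]
  RT 120: heading 330 -> 210
  -- iteration 2/3 --
  FD 8: (6.928,-4) -> (0,-8) [heading=210, draw]
  RT 120: heading 210 -> 90
  -- iteration 3/3 --
  FD 8: (0,-8) -> (0,0) [heading=90, draw]
  RT 120: heading 90 -> 330
]
Final: pos=(0,0), heading=330, 3 segment(s) drawn

Start position: (0, 0)
Final position: (0, 0)
Distance = 0; < 1e-6 -> CLOSED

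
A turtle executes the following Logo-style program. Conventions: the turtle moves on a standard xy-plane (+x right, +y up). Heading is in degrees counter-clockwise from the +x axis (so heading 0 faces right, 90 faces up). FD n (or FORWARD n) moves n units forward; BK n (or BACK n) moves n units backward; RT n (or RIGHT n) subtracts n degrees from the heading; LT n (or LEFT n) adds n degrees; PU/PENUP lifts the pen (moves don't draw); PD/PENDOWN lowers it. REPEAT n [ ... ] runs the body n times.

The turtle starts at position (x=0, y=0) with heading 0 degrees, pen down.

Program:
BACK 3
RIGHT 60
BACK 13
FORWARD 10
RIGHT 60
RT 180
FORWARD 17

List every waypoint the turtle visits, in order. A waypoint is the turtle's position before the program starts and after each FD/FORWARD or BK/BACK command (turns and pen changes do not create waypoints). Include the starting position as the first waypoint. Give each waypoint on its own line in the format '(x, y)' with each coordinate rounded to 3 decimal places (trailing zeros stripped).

Answer: (0, 0)
(-3, 0)
(-9.5, 11.258)
(-4.5, 2.598)
(4, 17.321)

Derivation:
Executing turtle program step by step:
Start: pos=(0,0), heading=0, pen down
BK 3: (0,0) -> (-3,0) [heading=0, draw]
RT 60: heading 0 -> 300
BK 13: (-3,0) -> (-9.5,11.258) [heading=300, draw]
FD 10: (-9.5,11.258) -> (-4.5,2.598) [heading=300, draw]
RT 60: heading 300 -> 240
RT 180: heading 240 -> 60
FD 17: (-4.5,2.598) -> (4,17.321) [heading=60, draw]
Final: pos=(4,17.321), heading=60, 4 segment(s) drawn
Waypoints (5 total):
(0, 0)
(-3, 0)
(-9.5, 11.258)
(-4.5, 2.598)
(4, 17.321)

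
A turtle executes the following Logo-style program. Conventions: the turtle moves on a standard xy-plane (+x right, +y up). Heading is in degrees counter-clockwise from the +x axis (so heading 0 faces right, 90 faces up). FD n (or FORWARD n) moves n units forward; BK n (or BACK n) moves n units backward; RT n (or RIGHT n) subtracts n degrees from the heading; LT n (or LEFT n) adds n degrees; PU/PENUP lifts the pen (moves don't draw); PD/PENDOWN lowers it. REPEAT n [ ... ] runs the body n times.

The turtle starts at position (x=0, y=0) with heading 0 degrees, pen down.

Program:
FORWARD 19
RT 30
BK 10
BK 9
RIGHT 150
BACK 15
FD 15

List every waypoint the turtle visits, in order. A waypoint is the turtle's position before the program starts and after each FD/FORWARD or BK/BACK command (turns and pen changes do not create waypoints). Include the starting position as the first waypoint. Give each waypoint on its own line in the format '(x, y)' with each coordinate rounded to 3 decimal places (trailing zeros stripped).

Executing turtle program step by step:
Start: pos=(0,0), heading=0, pen down
FD 19: (0,0) -> (19,0) [heading=0, draw]
RT 30: heading 0 -> 330
BK 10: (19,0) -> (10.34,5) [heading=330, draw]
BK 9: (10.34,5) -> (2.546,9.5) [heading=330, draw]
RT 150: heading 330 -> 180
BK 15: (2.546,9.5) -> (17.546,9.5) [heading=180, draw]
FD 15: (17.546,9.5) -> (2.546,9.5) [heading=180, draw]
Final: pos=(2.546,9.5), heading=180, 5 segment(s) drawn
Waypoints (6 total):
(0, 0)
(19, 0)
(10.34, 5)
(2.546, 9.5)
(17.546, 9.5)
(2.546, 9.5)

Answer: (0, 0)
(19, 0)
(10.34, 5)
(2.546, 9.5)
(17.546, 9.5)
(2.546, 9.5)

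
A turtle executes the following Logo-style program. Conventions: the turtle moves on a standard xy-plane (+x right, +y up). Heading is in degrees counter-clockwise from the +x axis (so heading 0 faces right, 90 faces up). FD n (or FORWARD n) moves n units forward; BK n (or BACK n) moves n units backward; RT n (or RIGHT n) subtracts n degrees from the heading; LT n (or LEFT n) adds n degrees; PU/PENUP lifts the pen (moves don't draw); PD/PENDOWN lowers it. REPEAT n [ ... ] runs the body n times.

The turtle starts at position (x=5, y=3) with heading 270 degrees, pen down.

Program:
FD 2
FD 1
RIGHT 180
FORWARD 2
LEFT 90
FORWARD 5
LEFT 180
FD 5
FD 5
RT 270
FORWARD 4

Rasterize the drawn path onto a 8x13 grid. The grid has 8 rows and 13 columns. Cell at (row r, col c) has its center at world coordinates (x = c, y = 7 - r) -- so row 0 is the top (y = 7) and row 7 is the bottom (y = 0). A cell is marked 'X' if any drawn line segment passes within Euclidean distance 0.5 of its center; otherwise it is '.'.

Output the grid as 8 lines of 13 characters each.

Segment 0: (5,3) -> (5,1)
Segment 1: (5,1) -> (5,0)
Segment 2: (5,0) -> (5,2)
Segment 3: (5,2) -> (0,2)
Segment 4: (0,2) -> (5,2)
Segment 5: (5,2) -> (10,2)
Segment 6: (10,2) -> (10,6)

Answer: .............
..........X..
..........X..
..........X..
.....X....X..
XXXXXXXXXXX..
.....X.......
.....X.......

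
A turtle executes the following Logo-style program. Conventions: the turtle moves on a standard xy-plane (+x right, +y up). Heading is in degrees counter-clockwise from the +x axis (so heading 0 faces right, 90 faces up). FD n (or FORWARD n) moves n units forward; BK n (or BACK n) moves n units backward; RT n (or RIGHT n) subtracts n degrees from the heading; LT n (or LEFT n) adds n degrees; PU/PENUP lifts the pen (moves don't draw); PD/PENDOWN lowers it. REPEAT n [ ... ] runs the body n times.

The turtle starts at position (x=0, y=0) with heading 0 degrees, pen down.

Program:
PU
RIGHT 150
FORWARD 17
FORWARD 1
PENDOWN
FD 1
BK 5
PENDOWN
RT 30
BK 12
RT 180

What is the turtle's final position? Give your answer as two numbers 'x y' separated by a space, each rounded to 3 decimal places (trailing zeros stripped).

Executing turtle program step by step:
Start: pos=(0,0), heading=0, pen down
PU: pen up
RT 150: heading 0 -> 210
FD 17: (0,0) -> (-14.722,-8.5) [heading=210, move]
FD 1: (-14.722,-8.5) -> (-15.588,-9) [heading=210, move]
PD: pen down
FD 1: (-15.588,-9) -> (-16.454,-9.5) [heading=210, draw]
BK 5: (-16.454,-9.5) -> (-12.124,-7) [heading=210, draw]
PD: pen down
RT 30: heading 210 -> 180
BK 12: (-12.124,-7) -> (-0.124,-7) [heading=180, draw]
RT 180: heading 180 -> 0
Final: pos=(-0.124,-7), heading=0, 3 segment(s) drawn

Answer: -0.124 -7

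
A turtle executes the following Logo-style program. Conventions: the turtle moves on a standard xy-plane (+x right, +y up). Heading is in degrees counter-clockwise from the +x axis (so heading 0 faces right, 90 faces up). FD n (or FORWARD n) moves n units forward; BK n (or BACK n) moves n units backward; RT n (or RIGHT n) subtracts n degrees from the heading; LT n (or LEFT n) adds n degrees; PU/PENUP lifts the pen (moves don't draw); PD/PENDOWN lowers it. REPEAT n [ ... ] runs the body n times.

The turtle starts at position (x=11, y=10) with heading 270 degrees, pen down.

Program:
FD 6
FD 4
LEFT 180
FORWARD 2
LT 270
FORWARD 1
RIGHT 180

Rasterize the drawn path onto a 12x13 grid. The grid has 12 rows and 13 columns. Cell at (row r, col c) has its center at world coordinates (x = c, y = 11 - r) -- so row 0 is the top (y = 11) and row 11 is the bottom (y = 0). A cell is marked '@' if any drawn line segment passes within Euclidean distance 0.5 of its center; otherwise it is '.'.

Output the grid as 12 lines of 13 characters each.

Segment 0: (11,10) -> (11,4)
Segment 1: (11,4) -> (11,0)
Segment 2: (11,0) -> (11,2)
Segment 3: (11,2) -> (12,2)

Answer: .............
...........@.
...........@.
...........@.
...........@.
...........@.
...........@.
...........@.
...........@.
...........@@
...........@.
...........@.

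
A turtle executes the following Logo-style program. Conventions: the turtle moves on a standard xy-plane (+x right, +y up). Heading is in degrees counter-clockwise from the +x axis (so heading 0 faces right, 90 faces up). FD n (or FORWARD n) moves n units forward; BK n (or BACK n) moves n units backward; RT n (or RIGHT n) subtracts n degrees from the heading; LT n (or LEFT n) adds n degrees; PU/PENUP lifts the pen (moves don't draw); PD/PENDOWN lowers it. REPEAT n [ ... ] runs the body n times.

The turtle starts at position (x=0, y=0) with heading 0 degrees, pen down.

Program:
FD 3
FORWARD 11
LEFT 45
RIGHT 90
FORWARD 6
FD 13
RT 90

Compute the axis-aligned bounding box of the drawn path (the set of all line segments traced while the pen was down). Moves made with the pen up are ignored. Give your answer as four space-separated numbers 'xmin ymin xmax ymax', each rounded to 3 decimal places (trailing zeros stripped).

Answer: 0 -13.435 27.435 0

Derivation:
Executing turtle program step by step:
Start: pos=(0,0), heading=0, pen down
FD 3: (0,0) -> (3,0) [heading=0, draw]
FD 11: (3,0) -> (14,0) [heading=0, draw]
LT 45: heading 0 -> 45
RT 90: heading 45 -> 315
FD 6: (14,0) -> (18.243,-4.243) [heading=315, draw]
FD 13: (18.243,-4.243) -> (27.435,-13.435) [heading=315, draw]
RT 90: heading 315 -> 225
Final: pos=(27.435,-13.435), heading=225, 4 segment(s) drawn

Segment endpoints: x in {0, 3, 14, 18.243, 27.435}, y in {-13.435, -4.243, 0}
xmin=0, ymin=-13.435, xmax=27.435, ymax=0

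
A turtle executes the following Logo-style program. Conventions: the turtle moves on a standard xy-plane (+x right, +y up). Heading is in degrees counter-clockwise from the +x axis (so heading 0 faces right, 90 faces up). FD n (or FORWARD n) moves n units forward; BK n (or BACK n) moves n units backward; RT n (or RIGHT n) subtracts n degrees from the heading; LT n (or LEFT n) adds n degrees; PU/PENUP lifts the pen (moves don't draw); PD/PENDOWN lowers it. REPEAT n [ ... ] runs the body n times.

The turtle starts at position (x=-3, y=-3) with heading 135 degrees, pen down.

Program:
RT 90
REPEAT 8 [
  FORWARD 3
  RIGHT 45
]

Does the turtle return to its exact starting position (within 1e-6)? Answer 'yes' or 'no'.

Answer: yes

Derivation:
Executing turtle program step by step:
Start: pos=(-3,-3), heading=135, pen down
RT 90: heading 135 -> 45
REPEAT 8 [
  -- iteration 1/8 --
  FD 3: (-3,-3) -> (-0.879,-0.879) [heading=45, draw]
  RT 45: heading 45 -> 0
  -- iteration 2/8 --
  FD 3: (-0.879,-0.879) -> (2.121,-0.879) [heading=0, draw]
  RT 45: heading 0 -> 315
  -- iteration 3/8 --
  FD 3: (2.121,-0.879) -> (4.243,-3) [heading=315, draw]
  RT 45: heading 315 -> 270
  -- iteration 4/8 --
  FD 3: (4.243,-3) -> (4.243,-6) [heading=270, draw]
  RT 45: heading 270 -> 225
  -- iteration 5/8 --
  FD 3: (4.243,-6) -> (2.121,-8.121) [heading=225, draw]
  RT 45: heading 225 -> 180
  -- iteration 6/8 --
  FD 3: (2.121,-8.121) -> (-0.879,-8.121) [heading=180, draw]
  RT 45: heading 180 -> 135
  -- iteration 7/8 --
  FD 3: (-0.879,-8.121) -> (-3,-6) [heading=135, draw]
  RT 45: heading 135 -> 90
  -- iteration 8/8 --
  FD 3: (-3,-6) -> (-3,-3) [heading=90, draw]
  RT 45: heading 90 -> 45
]
Final: pos=(-3,-3), heading=45, 8 segment(s) drawn

Start position: (-3, -3)
Final position: (-3, -3)
Distance = 0; < 1e-6 -> CLOSED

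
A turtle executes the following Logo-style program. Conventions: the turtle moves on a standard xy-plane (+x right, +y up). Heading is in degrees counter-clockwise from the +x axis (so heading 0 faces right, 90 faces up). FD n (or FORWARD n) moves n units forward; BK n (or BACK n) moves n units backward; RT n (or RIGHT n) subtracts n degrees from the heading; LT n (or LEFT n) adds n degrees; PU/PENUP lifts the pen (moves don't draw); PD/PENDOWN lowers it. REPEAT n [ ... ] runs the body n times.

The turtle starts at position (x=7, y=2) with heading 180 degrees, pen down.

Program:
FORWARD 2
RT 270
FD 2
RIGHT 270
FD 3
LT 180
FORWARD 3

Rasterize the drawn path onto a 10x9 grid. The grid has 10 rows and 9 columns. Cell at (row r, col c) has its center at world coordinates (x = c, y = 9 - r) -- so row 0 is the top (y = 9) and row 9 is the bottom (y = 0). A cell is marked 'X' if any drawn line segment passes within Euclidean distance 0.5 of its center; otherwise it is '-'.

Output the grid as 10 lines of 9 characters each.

Segment 0: (7,2) -> (5,2)
Segment 1: (5,2) -> (5,0)
Segment 2: (5,0) -> (8,0)
Segment 3: (8,0) -> (5,0)

Answer: ---------
---------
---------
---------
---------
---------
---------
-----XXX-
-----X---
-----XXXX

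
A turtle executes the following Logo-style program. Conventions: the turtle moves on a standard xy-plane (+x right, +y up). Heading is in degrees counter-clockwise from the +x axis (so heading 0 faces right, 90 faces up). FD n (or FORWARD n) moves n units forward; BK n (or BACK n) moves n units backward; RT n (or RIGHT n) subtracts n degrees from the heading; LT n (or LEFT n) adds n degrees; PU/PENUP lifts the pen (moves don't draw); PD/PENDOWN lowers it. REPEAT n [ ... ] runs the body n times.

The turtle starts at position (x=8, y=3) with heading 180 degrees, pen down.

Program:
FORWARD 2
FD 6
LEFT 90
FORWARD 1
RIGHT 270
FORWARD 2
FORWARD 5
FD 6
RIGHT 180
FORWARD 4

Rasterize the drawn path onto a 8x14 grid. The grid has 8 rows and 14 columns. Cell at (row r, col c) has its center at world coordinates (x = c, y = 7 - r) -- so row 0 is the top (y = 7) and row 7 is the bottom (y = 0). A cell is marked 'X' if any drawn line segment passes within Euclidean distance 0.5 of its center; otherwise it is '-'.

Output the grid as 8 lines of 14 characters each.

Segment 0: (8,3) -> (6,3)
Segment 1: (6,3) -> (0,3)
Segment 2: (0,3) -> (-0,2)
Segment 3: (-0,2) -> (2,2)
Segment 4: (2,2) -> (7,2)
Segment 5: (7,2) -> (13,2)
Segment 6: (13,2) -> (9,2)

Answer: --------------
--------------
--------------
--------------
XXXXXXXXX-----
XXXXXXXXXXXXXX
--------------
--------------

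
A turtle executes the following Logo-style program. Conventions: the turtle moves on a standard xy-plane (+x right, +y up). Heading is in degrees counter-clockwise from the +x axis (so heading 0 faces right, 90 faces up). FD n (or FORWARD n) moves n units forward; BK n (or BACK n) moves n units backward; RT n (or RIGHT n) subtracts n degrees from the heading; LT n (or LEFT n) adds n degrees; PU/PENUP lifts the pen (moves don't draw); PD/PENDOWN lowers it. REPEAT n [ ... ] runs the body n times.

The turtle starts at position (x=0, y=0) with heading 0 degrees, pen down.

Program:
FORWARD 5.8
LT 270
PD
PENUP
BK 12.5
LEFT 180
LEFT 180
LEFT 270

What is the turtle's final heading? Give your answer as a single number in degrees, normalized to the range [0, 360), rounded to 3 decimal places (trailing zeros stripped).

Executing turtle program step by step:
Start: pos=(0,0), heading=0, pen down
FD 5.8: (0,0) -> (5.8,0) [heading=0, draw]
LT 270: heading 0 -> 270
PD: pen down
PU: pen up
BK 12.5: (5.8,0) -> (5.8,12.5) [heading=270, move]
LT 180: heading 270 -> 90
LT 180: heading 90 -> 270
LT 270: heading 270 -> 180
Final: pos=(5.8,12.5), heading=180, 1 segment(s) drawn

Answer: 180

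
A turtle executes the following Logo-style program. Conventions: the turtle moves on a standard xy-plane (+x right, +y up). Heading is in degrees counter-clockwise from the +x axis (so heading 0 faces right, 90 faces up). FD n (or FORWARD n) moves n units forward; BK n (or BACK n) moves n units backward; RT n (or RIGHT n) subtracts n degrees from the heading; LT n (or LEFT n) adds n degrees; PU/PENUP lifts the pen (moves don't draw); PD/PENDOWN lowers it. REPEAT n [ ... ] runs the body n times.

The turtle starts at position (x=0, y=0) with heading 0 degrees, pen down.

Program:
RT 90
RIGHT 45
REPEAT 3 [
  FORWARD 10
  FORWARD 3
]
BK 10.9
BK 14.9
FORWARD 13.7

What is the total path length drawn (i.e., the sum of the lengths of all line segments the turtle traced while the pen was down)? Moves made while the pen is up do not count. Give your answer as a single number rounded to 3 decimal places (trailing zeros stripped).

Answer: 78.5

Derivation:
Executing turtle program step by step:
Start: pos=(0,0), heading=0, pen down
RT 90: heading 0 -> 270
RT 45: heading 270 -> 225
REPEAT 3 [
  -- iteration 1/3 --
  FD 10: (0,0) -> (-7.071,-7.071) [heading=225, draw]
  FD 3: (-7.071,-7.071) -> (-9.192,-9.192) [heading=225, draw]
  -- iteration 2/3 --
  FD 10: (-9.192,-9.192) -> (-16.263,-16.263) [heading=225, draw]
  FD 3: (-16.263,-16.263) -> (-18.385,-18.385) [heading=225, draw]
  -- iteration 3/3 --
  FD 10: (-18.385,-18.385) -> (-25.456,-25.456) [heading=225, draw]
  FD 3: (-25.456,-25.456) -> (-27.577,-27.577) [heading=225, draw]
]
BK 10.9: (-27.577,-27.577) -> (-19.87,-19.87) [heading=225, draw]
BK 14.9: (-19.87,-19.87) -> (-9.334,-9.334) [heading=225, draw]
FD 13.7: (-9.334,-9.334) -> (-19.021,-19.021) [heading=225, draw]
Final: pos=(-19.021,-19.021), heading=225, 9 segment(s) drawn

Segment lengths:
  seg 1: (0,0) -> (-7.071,-7.071), length = 10
  seg 2: (-7.071,-7.071) -> (-9.192,-9.192), length = 3
  seg 3: (-9.192,-9.192) -> (-16.263,-16.263), length = 10
  seg 4: (-16.263,-16.263) -> (-18.385,-18.385), length = 3
  seg 5: (-18.385,-18.385) -> (-25.456,-25.456), length = 10
  seg 6: (-25.456,-25.456) -> (-27.577,-27.577), length = 3
  seg 7: (-27.577,-27.577) -> (-19.87,-19.87), length = 10.9
  seg 8: (-19.87,-19.87) -> (-9.334,-9.334), length = 14.9
  seg 9: (-9.334,-9.334) -> (-19.021,-19.021), length = 13.7
Total = 78.5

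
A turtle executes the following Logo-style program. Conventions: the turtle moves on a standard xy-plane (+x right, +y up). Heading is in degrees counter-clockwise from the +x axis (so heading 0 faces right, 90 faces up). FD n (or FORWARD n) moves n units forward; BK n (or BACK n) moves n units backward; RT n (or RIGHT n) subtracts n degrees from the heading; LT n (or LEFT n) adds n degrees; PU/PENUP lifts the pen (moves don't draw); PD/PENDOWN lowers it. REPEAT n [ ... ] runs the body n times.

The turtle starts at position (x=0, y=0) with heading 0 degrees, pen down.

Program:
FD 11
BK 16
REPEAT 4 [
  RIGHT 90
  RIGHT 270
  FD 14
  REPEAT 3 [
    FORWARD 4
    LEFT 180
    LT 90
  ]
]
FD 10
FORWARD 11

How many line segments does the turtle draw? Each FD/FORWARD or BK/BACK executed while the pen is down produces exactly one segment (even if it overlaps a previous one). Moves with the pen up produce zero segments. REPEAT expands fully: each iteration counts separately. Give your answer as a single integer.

Answer: 20

Derivation:
Executing turtle program step by step:
Start: pos=(0,0), heading=0, pen down
FD 11: (0,0) -> (11,0) [heading=0, draw]
BK 16: (11,0) -> (-5,0) [heading=0, draw]
REPEAT 4 [
  -- iteration 1/4 --
  RT 90: heading 0 -> 270
  RT 270: heading 270 -> 0
  FD 14: (-5,0) -> (9,0) [heading=0, draw]
  REPEAT 3 [
    -- iteration 1/3 --
    FD 4: (9,0) -> (13,0) [heading=0, draw]
    LT 180: heading 0 -> 180
    LT 90: heading 180 -> 270
    -- iteration 2/3 --
    FD 4: (13,0) -> (13,-4) [heading=270, draw]
    LT 180: heading 270 -> 90
    LT 90: heading 90 -> 180
    -- iteration 3/3 --
    FD 4: (13,-4) -> (9,-4) [heading=180, draw]
    LT 180: heading 180 -> 0
    LT 90: heading 0 -> 90
  ]
  -- iteration 2/4 --
  RT 90: heading 90 -> 0
  RT 270: heading 0 -> 90
  FD 14: (9,-4) -> (9,10) [heading=90, draw]
  REPEAT 3 [
    -- iteration 1/3 --
    FD 4: (9,10) -> (9,14) [heading=90, draw]
    LT 180: heading 90 -> 270
    LT 90: heading 270 -> 0
    -- iteration 2/3 --
    FD 4: (9,14) -> (13,14) [heading=0, draw]
    LT 180: heading 0 -> 180
    LT 90: heading 180 -> 270
    -- iteration 3/3 --
    FD 4: (13,14) -> (13,10) [heading=270, draw]
    LT 180: heading 270 -> 90
    LT 90: heading 90 -> 180
  ]
  -- iteration 3/4 --
  RT 90: heading 180 -> 90
  RT 270: heading 90 -> 180
  FD 14: (13,10) -> (-1,10) [heading=180, draw]
  REPEAT 3 [
    -- iteration 1/3 --
    FD 4: (-1,10) -> (-5,10) [heading=180, draw]
    LT 180: heading 180 -> 0
    LT 90: heading 0 -> 90
    -- iteration 2/3 --
    FD 4: (-5,10) -> (-5,14) [heading=90, draw]
    LT 180: heading 90 -> 270
    LT 90: heading 270 -> 0
    -- iteration 3/3 --
    FD 4: (-5,14) -> (-1,14) [heading=0, draw]
    LT 180: heading 0 -> 180
    LT 90: heading 180 -> 270
  ]
  -- iteration 4/4 --
  RT 90: heading 270 -> 180
  RT 270: heading 180 -> 270
  FD 14: (-1,14) -> (-1,0) [heading=270, draw]
  REPEAT 3 [
    -- iteration 1/3 --
    FD 4: (-1,0) -> (-1,-4) [heading=270, draw]
    LT 180: heading 270 -> 90
    LT 90: heading 90 -> 180
    -- iteration 2/3 --
    FD 4: (-1,-4) -> (-5,-4) [heading=180, draw]
    LT 180: heading 180 -> 0
    LT 90: heading 0 -> 90
    -- iteration 3/3 --
    FD 4: (-5,-4) -> (-5,0) [heading=90, draw]
    LT 180: heading 90 -> 270
    LT 90: heading 270 -> 0
  ]
]
FD 10: (-5,0) -> (5,0) [heading=0, draw]
FD 11: (5,0) -> (16,0) [heading=0, draw]
Final: pos=(16,0), heading=0, 20 segment(s) drawn
Segments drawn: 20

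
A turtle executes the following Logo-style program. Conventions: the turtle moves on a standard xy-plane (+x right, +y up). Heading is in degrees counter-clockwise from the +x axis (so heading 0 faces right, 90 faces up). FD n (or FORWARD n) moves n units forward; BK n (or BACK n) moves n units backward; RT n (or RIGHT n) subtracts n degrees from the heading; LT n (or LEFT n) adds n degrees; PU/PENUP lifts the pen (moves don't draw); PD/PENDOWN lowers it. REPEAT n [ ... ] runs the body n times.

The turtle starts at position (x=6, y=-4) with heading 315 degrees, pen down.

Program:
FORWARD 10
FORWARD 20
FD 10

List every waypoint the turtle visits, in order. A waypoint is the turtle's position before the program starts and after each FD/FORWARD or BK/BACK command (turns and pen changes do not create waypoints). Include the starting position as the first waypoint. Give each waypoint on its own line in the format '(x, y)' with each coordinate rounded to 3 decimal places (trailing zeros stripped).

Executing turtle program step by step:
Start: pos=(6,-4), heading=315, pen down
FD 10: (6,-4) -> (13.071,-11.071) [heading=315, draw]
FD 20: (13.071,-11.071) -> (27.213,-25.213) [heading=315, draw]
FD 10: (27.213,-25.213) -> (34.284,-32.284) [heading=315, draw]
Final: pos=(34.284,-32.284), heading=315, 3 segment(s) drawn
Waypoints (4 total):
(6, -4)
(13.071, -11.071)
(27.213, -25.213)
(34.284, -32.284)

Answer: (6, -4)
(13.071, -11.071)
(27.213, -25.213)
(34.284, -32.284)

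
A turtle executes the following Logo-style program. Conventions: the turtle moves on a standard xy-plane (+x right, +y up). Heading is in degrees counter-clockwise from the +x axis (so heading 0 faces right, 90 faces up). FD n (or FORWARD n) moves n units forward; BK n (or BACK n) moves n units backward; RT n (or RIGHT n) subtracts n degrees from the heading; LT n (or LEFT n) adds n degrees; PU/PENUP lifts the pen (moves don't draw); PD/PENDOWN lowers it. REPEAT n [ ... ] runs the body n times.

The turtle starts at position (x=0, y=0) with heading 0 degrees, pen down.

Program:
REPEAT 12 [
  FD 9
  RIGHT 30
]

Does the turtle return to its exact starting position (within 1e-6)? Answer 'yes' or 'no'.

Answer: yes

Derivation:
Executing turtle program step by step:
Start: pos=(0,0), heading=0, pen down
REPEAT 12 [
  -- iteration 1/12 --
  FD 9: (0,0) -> (9,0) [heading=0, draw]
  RT 30: heading 0 -> 330
  -- iteration 2/12 --
  FD 9: (9,0) -> (16.794,-4.5) [heading=330, draw]
  RT 30: heading 330 -> 300
  -- iteration 3/12 --
  FD 9: (16.794,-4.5) -> (21.294,-12.294) [heading=300, draw]
  RT 30: heading 300 -> 270
  -- iteration 4/12 --
  FD 9: (21.294,-12.294) -> (21.294,-21.294) [heading=270, draw]
  RT 30: heading 270 -> 240
  -- iteration 5/12 --
  FD 9: (21.294,-21.294) -> (16.794,-29.088) [heading=240, draw]
  RT 30: heading 240 -> 210
  -- iteration 6/12 --
  FD 9: (16.794,-29.088) -> (9,-33.588) [heading=210, draw]
  RT 30: heading 210 -> 180
  -- iteration 7/12 --
  FD 9: (9,-33.588) -> (0,-33.588) [heading=180, draw]
  RT 30: heading 180 -> 150
  -- iteration 8/12 --
  FD 9: (0,-33.588) -> (-7.794,-29.088) [heading=150, draw]
  RT 30: heading 150 -> 120
  -- iteration 9/12 --
  FD 9: (-7.794,-29.088) -> (-12.294,-21.294) [heading=120, draw]
  RT 30: heading 120 -> 90
  -- iteration 10/12 --
  FD 9: (-12.294,-21.294) -> (-12.294,-12.294) [heading=90, draw]
  RT 30: heading 90 -> 60
  -- iteration 11/12 --
  FD 9: (-12.294,-12.294) -> (-7.794,-4.5) [heading=60, draw]
  RT 30: heading 60 -> 30
  -- iteration 12/12 --
  FD 9: (-7.794,-4.5) -> (0,0) [heading=30, draw]
  RT 30: heading 30 -> 0
]
Final: pos=(0,0), heading=0, 12 segment(s) drawn

Start position: (0, 0)
Final position: (0, 0)
Distance = 0; < 1e-6 -> CLOSED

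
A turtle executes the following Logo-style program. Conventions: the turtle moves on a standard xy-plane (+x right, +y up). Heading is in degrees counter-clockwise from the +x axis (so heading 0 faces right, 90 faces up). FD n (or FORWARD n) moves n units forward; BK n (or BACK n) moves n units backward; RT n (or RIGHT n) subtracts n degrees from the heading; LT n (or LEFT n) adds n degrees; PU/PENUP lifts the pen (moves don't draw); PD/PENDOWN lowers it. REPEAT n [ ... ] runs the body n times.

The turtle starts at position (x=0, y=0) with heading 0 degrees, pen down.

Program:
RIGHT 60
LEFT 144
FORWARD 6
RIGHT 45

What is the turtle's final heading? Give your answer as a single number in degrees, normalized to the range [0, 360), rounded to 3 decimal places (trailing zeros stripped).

Answer: 39

Derivation:
Executing turtle program step by step:
Start: pos=(0,0), heading=0, pen down
RT 60: heading 0 -> 300
LT 144: heading 300 -> 84
FD 6: (0,0) -> (0.627,5.967) [heading=84, draw]
RT 45: heading 84 -> 39
Final: pos=(0.627,5.967), heading=39, 1 segment(s) drawn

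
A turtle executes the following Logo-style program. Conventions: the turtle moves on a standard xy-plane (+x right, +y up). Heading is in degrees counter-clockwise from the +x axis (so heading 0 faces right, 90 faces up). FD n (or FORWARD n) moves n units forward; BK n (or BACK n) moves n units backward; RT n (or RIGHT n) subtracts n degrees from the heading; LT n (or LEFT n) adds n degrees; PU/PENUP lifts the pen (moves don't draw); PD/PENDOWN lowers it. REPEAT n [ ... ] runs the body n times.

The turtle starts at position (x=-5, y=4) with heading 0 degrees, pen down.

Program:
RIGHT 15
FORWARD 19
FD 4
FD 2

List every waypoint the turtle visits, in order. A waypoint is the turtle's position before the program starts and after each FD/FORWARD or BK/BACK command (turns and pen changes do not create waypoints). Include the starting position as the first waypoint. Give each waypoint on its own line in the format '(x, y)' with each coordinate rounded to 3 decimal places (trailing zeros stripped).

Executing turtle program step by step:
Start: pos=(-5,4), heading=0, pen down
RT 15: heading 0 -> 345
FD 19: (-5,4) -> (13.353,-0.918) [heading=345, draw]
FD 4: (13.353,-0.918) -> (17.216,-1.953) [heading=345, draw]
FD 2: (17.216,-1.953) -> (19.148,-2.47) [heading=345, draw]
Final: pos=(19.148,-2.47), heading=345, 3 segment(s) drawn
Waypoints (4 total):
(-5, 4)
(13.353, -0.918)
(17.216, -1.953)
(19.148, -2.47)

Answer: (-5, 4)
(13.353, -0.918)
(17.216, -1.953)
(19.148, -2.47)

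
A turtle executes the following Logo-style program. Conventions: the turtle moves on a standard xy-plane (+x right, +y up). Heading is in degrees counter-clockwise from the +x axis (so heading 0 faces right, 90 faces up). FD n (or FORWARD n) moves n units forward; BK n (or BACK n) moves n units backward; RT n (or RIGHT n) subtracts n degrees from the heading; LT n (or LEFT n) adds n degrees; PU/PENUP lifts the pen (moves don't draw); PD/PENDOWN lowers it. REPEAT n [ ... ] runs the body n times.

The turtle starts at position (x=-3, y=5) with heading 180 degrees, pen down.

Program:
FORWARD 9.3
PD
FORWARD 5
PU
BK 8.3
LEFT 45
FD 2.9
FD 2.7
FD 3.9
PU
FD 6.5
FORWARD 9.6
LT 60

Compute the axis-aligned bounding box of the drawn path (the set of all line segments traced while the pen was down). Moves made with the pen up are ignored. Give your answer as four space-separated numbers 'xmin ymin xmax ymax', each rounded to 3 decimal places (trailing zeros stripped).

Answer: -17.3 5 -3 5

Derivation:
Executing turtle program step by step:
Start: pos=(-3,5), heading=180, pen down
FD 9.3: (-3,5) -> (-12.3,5) [heading=180, draw]
PD: pen down
FD 5: (-12.3,5) -> (-17.3,5) [heading=180, draw]
PU: pen up
BK 8.3: (-17.3,5) -> (-9,5) [heading=180, move]
LT 45: heading 180 -> 225
FD 2.9: (-9,5) -> (-11.051,2.949) [heading=225, move]
FD 2.7: (-11.051,2.949) -> (-12.96,1.04) [heading=225, move]
FD 3.9: (-12.96,1.04) -> (-15.718,-1.718) [heading=225, move]
PU: pen up
FD 6.5: (-15.718,-1.718) -> (-20.314,-6.314) [heading=225, move]
FD 9.6: (-20.314,-6.314) -> (-27.102,-13.102) [heading=225, move]
LT 60: heading 225 -> 285
Final: pos=(-27.102,-13.102), heading=285, 2 segment(s) drawn

Segment endpoints: x in {-17.3, -12.3, -3}, y in {5, 5, 5}
xmin=-17.3, ymin=5, xmax=-3, ymax=5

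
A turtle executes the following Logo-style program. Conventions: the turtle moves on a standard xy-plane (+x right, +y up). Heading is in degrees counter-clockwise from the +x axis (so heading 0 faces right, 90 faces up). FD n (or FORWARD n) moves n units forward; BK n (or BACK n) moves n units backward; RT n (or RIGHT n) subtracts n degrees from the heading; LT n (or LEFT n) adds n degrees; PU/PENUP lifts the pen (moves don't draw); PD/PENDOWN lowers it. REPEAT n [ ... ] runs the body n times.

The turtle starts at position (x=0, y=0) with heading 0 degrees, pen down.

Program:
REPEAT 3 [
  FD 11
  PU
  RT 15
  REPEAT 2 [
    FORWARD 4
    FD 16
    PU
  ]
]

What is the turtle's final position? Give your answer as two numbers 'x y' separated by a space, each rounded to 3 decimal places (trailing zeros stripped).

Executing turtle program step by step:
Start: pos=(0,0), heading=0, pen down
REPEAT 3 [
  -- iteration 1/3 --
  FD 11: (0,0) -> (11,0) [heading=0, draw]
  PU: pen up
  RT 15: heading 0 -> 345
  REPEAT 2 [
    -- iteration 1/2 --
    FD 4: (11,0) -> (14.864,-1.035) [heading=345, move]
    FD 16: (14.864,-1.035) -> (30.319,-5.176) [heading=345, move]
    PU: pen up
    -- iteration 2/2 --
    FD 4: (30.319,-5.176) -> (34.182,-6.212) [heading=345, move]
    FD 16: (34.182,-6.212) -> (49.637,-10.353) [heading=345, move]
    PU: pen up
  ]
  -- iteration 2/3 --
  FD 11: (49.637,-10.353) -> (60.262,-13.2) [heading=345, move]
  PU: pen up
  RT 15: heading 345 -> 330
  REPEAT 2 [
    -- iteration 1/2 --
    FD 4: (60.262,-13.2) -> (63.726,-15.2) [heading=330, move]
    FD 16: (63.726,-15.2) -> (77.583,-23.2) [heading=330, move]
    PU: pen up
    -- iteration 2/2 --
    FD 4: (77.583,-23.2) -> (81.047,-25.2) [heading=330, move]
    FD 16: (81.047,-25.2) -> (94.903,-33.2) [heading=330, move]
    PU: pen up
  ]
  -- iteration 3/3 --
  FD 11: (94.903,-33.2) -> (104.43,-38.7) [heading=330, move]
  PU: pen up
  RT 15: heading 330 -> 315
  REPEAT 2 [
    -- iteration 1/2 --
    FD 4: (104.43,-38.7) -> (107.258,-41.528) [heading=315, move]
    FD 16: (107.258,-41.528) -> (118.572,-52.842) [heading=315, move]
    PU: pen up
    -- iteration 2/2 --
    FD 4: (118.572,-52.842) -> (121.4,-55.67) [heading=315, move]
    FD 16: (121.4,-55.67) -> (132.714,-66.984) [heading=315, move]
    PU: pen up
  ]
]
Final: pos=(132.714,-66.984), heading=315, 1 segment(s) drawn

Answer: 132.714 -66.984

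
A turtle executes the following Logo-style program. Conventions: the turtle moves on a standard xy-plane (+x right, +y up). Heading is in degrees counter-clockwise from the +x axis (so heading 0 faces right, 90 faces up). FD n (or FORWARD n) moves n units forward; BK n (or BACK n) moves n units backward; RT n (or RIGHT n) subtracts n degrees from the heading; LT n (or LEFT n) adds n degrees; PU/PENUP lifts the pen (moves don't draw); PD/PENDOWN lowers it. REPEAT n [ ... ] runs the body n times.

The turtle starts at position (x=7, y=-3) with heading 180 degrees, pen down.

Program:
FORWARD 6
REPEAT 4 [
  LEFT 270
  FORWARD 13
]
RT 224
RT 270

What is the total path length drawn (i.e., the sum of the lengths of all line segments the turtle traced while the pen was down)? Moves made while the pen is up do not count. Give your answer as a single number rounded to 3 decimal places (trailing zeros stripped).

Answer: 58

Derivation:
Executing turtle program step by step:
Start: pos=(7,-3), heading=180, pen down
FD 6: (7,-3) -> (1,-3) [heading=180, draw]
REPEAT 4 [
  -- iteration 1/4 --
  LT 270: heading 180 -> 90
  FD 13: (1,-3) -> (1,10) [heading=90, draw]
  -- iteration 2/4 --
  LT 270: heading 90 -> 0
  FD 13: (1,10) -> (14,10) [heading=0, draw]
  -- iteration 3/4 --
  LT 270: heading 0 -> 270
  FD 13: (14,10) -> (14,-3) [heading=270, draw]
  -- iteration 4/4 --
  LT 270: heading 270 -> 180
  FD 13: (14,-3) -> (1,-3) [heading=180, draw]
]
RT 224: heading 180 -> 316
RT 270: heading 316 -> 46
Final: pos=(1,-3), heading=46, 5 segment(s) drawn

Segment lengths:
  seg 1: (7,-3) -> (1,-3), length = 6
  seg 2: (1,-3) -> (1,10), length = 13
  seg 3: (1,10) -> (14,10), length = 13
  seg 4: (14,10) -> (14,-3), length = 13
  seg 5: (14,-3) -> (1,-3), length = 13
Total = 58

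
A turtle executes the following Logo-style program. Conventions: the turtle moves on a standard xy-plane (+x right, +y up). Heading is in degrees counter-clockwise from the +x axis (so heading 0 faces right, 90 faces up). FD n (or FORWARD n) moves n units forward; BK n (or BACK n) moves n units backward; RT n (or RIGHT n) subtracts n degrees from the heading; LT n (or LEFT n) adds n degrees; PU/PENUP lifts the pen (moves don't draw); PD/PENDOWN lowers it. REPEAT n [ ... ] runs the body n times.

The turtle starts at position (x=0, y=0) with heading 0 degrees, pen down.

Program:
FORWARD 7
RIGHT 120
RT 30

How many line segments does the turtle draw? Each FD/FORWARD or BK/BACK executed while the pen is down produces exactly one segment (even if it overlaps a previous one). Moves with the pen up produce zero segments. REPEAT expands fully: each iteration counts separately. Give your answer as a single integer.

Answer: 1

Derivation:
Executing turtle program step by step:
Start: pos=(0,0), heading=0, pen down
FD 7: (0,0) -> (7,0) [heading=0, draw]
RT 120: heading 0 -> 240
RT 30: heading 240 -> 210
Final: pos=(7,0), heading=210, 1 segment(s) drawn
Segments drawn: 1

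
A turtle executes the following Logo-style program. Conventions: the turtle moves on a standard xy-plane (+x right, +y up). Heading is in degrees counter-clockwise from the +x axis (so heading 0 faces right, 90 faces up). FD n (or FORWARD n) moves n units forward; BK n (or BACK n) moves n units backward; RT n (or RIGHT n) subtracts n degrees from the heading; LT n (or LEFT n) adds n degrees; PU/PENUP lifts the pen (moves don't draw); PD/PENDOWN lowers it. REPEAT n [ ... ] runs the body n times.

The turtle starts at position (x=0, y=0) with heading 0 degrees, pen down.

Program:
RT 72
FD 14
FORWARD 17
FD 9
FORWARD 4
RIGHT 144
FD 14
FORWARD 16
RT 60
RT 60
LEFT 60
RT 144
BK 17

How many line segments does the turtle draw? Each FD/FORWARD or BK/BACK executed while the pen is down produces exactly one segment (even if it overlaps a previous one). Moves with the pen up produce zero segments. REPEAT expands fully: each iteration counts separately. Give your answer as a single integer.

Answer: 7

Derivation:
Executing turtle program step by step:
Start: pos=(0,0), heading=0, pen down
RT 72: heading 0 -> 288
FD 14: (0,0) -> (4.326,-13.315) [heading=288, draw]
FD 17: (4.326,-13.315) -> (9.58,-29.483) [heading=288, draw]
FD 9: (9.58,-29.483) -> (12.361,-38.042) [heading=288, draw]
FD 4: (12.361,-38.042) -> (13.597,-41.846) [heading=288, draw]
RT 144: heading 288 -> 144
FD 14: (13.597,-41.846) -> (2.271,-33.617) [heading=144, draw]
FD 16: (2.271,-33.617) -> (-10.674,-24.213) [heading=144, draw]
RT 60: heading 144 -> 84
RT 60: heading 84 -> 24
LT 60: heading 24 -> 84
RT 144: heading 84 -> 300
BK 17: (-10.674,-24.213) -> (-19.174,-9.49) [heading=300, draw]
Final: pos=(-19.174,-9.49), heading=300, 7 segment(s) drawn
Segments drawn: 7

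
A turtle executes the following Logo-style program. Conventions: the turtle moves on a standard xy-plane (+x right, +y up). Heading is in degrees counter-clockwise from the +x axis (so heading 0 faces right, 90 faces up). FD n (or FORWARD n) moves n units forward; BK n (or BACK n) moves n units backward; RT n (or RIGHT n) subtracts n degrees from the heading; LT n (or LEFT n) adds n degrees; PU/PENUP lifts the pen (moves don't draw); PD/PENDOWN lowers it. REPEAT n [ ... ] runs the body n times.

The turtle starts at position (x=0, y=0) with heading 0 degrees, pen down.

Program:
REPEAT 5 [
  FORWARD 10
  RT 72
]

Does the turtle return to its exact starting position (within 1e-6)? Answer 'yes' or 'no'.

Executing turtle program step by step:
Start: pos=(0,0), heading=0, pen down
REPEAT 5 [
  -- iteration 1/5 --
  FD 10: (0,0) -> (10,0) [heading=0, draw]
  RT 72: heading 0 -> 288
  -- iteration 2/5 --
  FD 10: (10,0) -> (13.09,-9.511) [heading=288, draw]
  RT 72: heading 288 -> 216
  -- iteration 3/5 --
  FD 10: (13.09,-9.511) -> (5,-15.388) [heading=216, draw]
  RT 72: heading 216 -> 144
  -- iteration 4/5 --
  FD 10: (5,-15.388) -> (-3.09,-9.511) [heading=144, draw]
  RT 72: heading 144 -> 72
  -- iteration 5/5 --
  FD 10: (-3.09,-9.511) -> (0,0) [heading=72, draw]
  RT 72: heading 72 -> 0
]
Final: pos=(0,0), heading=0, 5 segment(s) drawn

Start position: (0, 0)
Final position: (0, 0)
Distance = 0; < 1e-6 -> CLOSED

Answer: yes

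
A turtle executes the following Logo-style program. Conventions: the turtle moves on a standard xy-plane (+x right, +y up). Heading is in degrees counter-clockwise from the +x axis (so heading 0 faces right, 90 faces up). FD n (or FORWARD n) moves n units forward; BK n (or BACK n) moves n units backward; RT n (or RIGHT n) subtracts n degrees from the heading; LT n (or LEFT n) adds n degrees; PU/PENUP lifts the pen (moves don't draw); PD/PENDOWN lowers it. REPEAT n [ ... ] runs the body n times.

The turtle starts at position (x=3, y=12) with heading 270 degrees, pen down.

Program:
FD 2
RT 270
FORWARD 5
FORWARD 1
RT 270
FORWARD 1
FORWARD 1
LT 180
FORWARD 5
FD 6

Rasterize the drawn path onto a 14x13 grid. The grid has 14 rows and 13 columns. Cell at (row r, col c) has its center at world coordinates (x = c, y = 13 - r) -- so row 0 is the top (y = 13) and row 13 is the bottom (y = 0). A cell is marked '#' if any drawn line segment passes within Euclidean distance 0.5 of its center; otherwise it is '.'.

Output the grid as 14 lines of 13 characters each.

Segment 0: (3,12) -> (3,10)
Segment 1: (3,10) -> (8,10)
Segment 2: (8,10) -> (9,10)
Segment 3: (9,10) -> (9,11)
Segment 4: (9,11) -> (9,12)
Segment 5: (9,12) -> (9,7)
Segment 6: (9,7) -> (9,1)

Answer: .............
...#.....#...
...#.....#...
...#######...
.........#...
.........#...
.........#...
.........#...
.........#...
.........#...
.........#...
.........#...
.........#...
.............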